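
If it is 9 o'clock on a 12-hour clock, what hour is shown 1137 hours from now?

6

1137 = 94·12 + 9, so 1137 mod 12 = 9.
9 + 9 → 6 on a 12-hour dial.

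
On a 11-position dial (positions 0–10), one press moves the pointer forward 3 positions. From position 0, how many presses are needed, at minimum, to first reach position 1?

3·4 = 12 = 1·11 + 1, so 3⁻¹ ≡ 4 (mod 11).

4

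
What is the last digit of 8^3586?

4

Powers of 8 mod 10 repeat with period 4: 8, 4, 2, 6.
3586 mod 4 = 2, so the last digit matches 8^2 = 4.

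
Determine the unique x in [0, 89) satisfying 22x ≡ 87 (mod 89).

22⁻¹ ≡ 85 (mod 89) because 22·85 = 1870 = 21·89 + 1.
Multiplying both sides by 85: x ≡ 85·87 = 7395 ≡ 8 (mod 89).

8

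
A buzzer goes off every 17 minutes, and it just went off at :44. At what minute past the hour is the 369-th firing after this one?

369·17 = 6273.
6273 mod 60 = 33 (since 104·60 = 6240).
(44 + 33) mod 60 = 17.

17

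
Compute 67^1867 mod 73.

Successive squares of 67 mod 73: 67^1≡67, 67^2≡36, 67^4≡55, 67^8≡32, 67^16≡2, 67^32≡4, 67^64≡16, 67^128≡37, 67^256≡55, 67^512≡32, 67^1024≡2.
1867 = 1 + 2 + 8 + 64 + 256 + 512 + 1024, so 67^1867 ≡ 67·36·32·16·55·32·2 ≡ 48 (mod 73).

48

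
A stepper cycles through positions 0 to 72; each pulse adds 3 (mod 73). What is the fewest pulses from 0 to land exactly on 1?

3·49 = 147 = 2·73 + 1, so 3⁻¹ ≡ 49 (mod 73).

49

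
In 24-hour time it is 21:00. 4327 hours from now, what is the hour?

4

4327 = 180·24 + 7, so 4327 mod 24 = 7.
(21 + 7) mod 24 = 4.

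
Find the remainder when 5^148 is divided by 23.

Successive squares of 5 mod 23: 5^1≡5, 5^2≡2, 5^4≡4, 5^8≡16, 5^16≡3, 5^32≡9, 5^64≡12, 5^128≡6.
Since 148 = 4 + 16 + 128 in binary, 5^148 ≡ 4·3·6 ≡ 3 (mod 23).

3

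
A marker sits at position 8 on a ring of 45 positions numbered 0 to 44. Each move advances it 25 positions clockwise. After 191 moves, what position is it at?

191·25 = 4775.
4775 − 106·45 = 5, so 4775 ≡ 5 (mod 45).
(8 + 5) mod 45 = 13.

13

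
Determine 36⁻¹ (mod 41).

8

41 = 1·36 + 5
36 = 7·5 + 1
5 = 5·1 + 0
Back-substituting gives 36·8 ≡ 1 (mod 41).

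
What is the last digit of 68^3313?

Powers of 8 mod 10 repeat with period 4: 8, 4, 2, 6.
3313 leaves remainder 1 on division by 4, so 68^3313 ends in 8.

8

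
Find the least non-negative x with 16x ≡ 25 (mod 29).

The inverse of 16 mod 29 is 20 (since 16·20 = 320 ≡ 1).
Multiplying both sides by 20: x ≡ 20·25 = 500 ≡ 7 (mod 29).
Check: 16·7 = 112 = 3·29 + 25.

7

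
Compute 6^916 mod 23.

Square-and-reduce mod 23: 6^1≡6, 6^2≡13, 6^4≡8, 6^8≡18, 6^16≡2, 6^32≡4, 6^64≡16, 6^128≡3, 6^256≡9, 6^512≡12.
916 = 4 + 16 + 128 + 256 + 512, so 6^916 ≡ 8·2·3·9·12 ≡ 9 (mod 23).

9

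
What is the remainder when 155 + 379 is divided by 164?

42

Dividing 379 by 164 gives quotient 2 and remainder 51.
(155 + 51) mod 164 = 42.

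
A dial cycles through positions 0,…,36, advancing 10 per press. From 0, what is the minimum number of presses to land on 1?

10⁻¹ ≡ 26 (mod 37) because 10·26 = 260 = 7·37 + 1.
So x ≡ 26·1 = 26 ≡ 26 (mod 37).

26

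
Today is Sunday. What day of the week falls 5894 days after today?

Sunday

5894 = 842·7 + 0, so 5894 mod 7 = 0.
Sunday + 0 days → Sunday.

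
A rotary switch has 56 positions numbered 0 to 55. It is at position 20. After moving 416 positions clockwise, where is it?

44

416 − 7·56 = 24, so 416 ≡ 24 (mod 56).
(20 + 24) mod 56 = 44.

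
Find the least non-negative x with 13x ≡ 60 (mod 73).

The inverse of 13 mod 73 is 45 (since 13·45 = 585 ≡ 1).
Multiplying both sides by 45: x ≡ 45·60 = 2700 ≡ 72 (mod 73).

72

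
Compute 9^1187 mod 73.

65

Square-and-reduce mod 73: 9^1≡9, 9^2≡8, 9^4≡64, 9^8≡8, 9^16≡64, 9^32≡8, 9^64≡64, 9^128≡8, 9^256≡64, 9^512≡8, 9^1024≡64.
Since 1187 = 1 + 2 + 32 + 128 + 1024 in binary, 9^1187 ≡ 9·8·8·8·64 ≡ 65 (mod 73).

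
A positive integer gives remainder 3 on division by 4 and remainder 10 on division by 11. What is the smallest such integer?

43

x ≡ 3 (mod 4) gives x ∈ {3, 7, 11, 15, 19, 23, 27, 31, …}.
The first of these with x mod 11 = 10 is 43.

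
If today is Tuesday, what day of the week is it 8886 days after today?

Friday

8886 mod 7 = 3 (since 1269·7 = 8883).
Tuesday + 3 days → Friday.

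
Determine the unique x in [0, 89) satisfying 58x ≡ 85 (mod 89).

The inverse of 58 mod 89 is 66 (since 58·66 = 3828 ≡ 1).
So x ≡ 66·85 = 5610 ≡ 3 (mod 89).

3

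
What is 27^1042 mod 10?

Last digits of 7^n: 7, 9, 3, 1 (period 4).
1042 leaves remainder 2 on division by 4, so 27^1042 ends in 9.

9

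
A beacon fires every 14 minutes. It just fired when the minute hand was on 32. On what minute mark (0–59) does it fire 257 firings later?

257·14 = 3598.
Dividing 3598 by 60 gives quotient 59 and remainder 58.
(32 + 58) mod 60 = 30.

30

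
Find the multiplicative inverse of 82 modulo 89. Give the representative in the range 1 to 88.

82·38 = 3116 = 35·89 + 1, so 82⁻¹ ≡ 38 (mod 89).

38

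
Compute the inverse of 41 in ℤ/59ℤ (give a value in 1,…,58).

36

59 = 1·41 + 18
41 = 2·18 + 5
18 = 3·5 + 3
5 = 1·3 + 2
3 = 1·2 + 1
2 = 2·1 + 0
Back-substituting gives 41·36 ≡ 1 (mod 59).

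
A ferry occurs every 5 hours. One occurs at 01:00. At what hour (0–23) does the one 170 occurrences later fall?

11

170·5 = 850.
Dividing 850 by 24 gives quotient 35 and remainder 10.
(1 + 10) mod 24 = 11.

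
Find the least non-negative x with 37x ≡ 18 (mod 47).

17

The inverse of 37 mod 47 is 14 (since 37·14 = 518 ≡ 1).
So x ≡ 14·18 = 252 ≡ 17 (mod 47).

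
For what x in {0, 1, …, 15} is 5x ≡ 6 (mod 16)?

14

The inverse of 5 mod 16 is 13 (since 5·13 = 65 ≡ 1).
Multiplying both sides by 13: x ≡ 13·6 = 78 ≡ 14 (mod 16).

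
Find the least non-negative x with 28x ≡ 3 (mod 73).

The inverse of 28 mod 73 is 60 (since 28·60 = 1680 ≡ 1).
Multiplying both sides by 60: x ≡ 60·3 = 180 ≡ 34 (mod 73).
Check: 28·34 = 952 = 13·73 + 3.

34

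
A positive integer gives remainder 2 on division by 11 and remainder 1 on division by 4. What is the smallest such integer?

Since 4·3 ≡ 1 (mod 11), take x = 1 + 4·((2−1)·3 mod 11) = 1 + 4·3 = 13.
Check: 13 mod 11 = 2, 13 mod 4 = 1.

13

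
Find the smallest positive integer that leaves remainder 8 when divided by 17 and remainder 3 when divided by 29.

467

x ≡ 8 (mod 17) gives x ∈ {8, 25, 42, 59, 76, 93, 110, 127, …}.
The first of these with x mod 29 = 3 is 467.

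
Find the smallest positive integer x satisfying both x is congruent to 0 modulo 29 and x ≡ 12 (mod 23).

x ≡ 12 (mod 23) gives x ∈ {12, 35, 58}.
The first of these with x mod 29 = 0 is 58.

58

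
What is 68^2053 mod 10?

8

Last digits of 8^n: 8, 4, 2, 6 (period 4).
2053 mod 4 = 1, so the last digit matches 8^1 = 8.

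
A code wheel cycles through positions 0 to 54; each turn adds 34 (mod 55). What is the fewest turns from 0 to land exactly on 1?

55 = 1·34 + 21
34 = 1·21 + 13
21 = 1·13 + 8
13 = 1·8 + 5
8 = 1·5 + 3
5 = 1·3 + 2
3 = 1·2 + 1
2 = 2·1 + 0
Back-substituting gives 34·34 ≡ 1 (mod 55).

34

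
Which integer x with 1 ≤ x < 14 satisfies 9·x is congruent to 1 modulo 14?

11

14 = 1·9 + 5
9 = 1·5 + 4
5 = 1·4 + 1
4 = 4·1 + 0
Back-substituting gives 9·11 ≡ 1 (mod 14).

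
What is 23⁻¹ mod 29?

23·24 = 552 = 19·29 + 1, so 23⁻¹ ≡ 24 (mod 29).

24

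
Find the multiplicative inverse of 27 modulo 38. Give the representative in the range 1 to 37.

27·31 = 837 = 22·38 + 1, so 27⁻¹ ≡ 31 (mod 38).

31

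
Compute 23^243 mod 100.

67

Square-and-reduce mod 100: 23^1≡23, 23^2≡29, 23^4≡41, 23^8≡81, 23^16≡61, 23^32≡21, 23^64≡41, 23^128≡81.
243 = 1 + 2 + 16 + 32 + 64 + 128, so 23^243 ≡ 23·29·61·21·41·81 ≡ 67 (mod 100).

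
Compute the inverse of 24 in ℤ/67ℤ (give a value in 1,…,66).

14

67 = 2·24 + 19
24 = 1·19 + 5
19 = 3·5 + 4
5 = 1·4 + 1
4 = 4·1 + 0
Back-substituting gives 24·14 ≡ 1 (mod 67).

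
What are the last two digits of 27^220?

Square-and-reduce mod 100: 27^1≡27, 27^2≡29, 27^4≡41, 27^8≡81, 27^16≡61, 27^32≡21, 27^64≡41, 27^128≡81.
220 = 4 + 8 + 16 + 64 + 128, so 27^220 ≡ 41·81·61·41·81 ≡ 1 (mod 100).

01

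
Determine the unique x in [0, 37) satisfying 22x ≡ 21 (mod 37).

6

The inverse of 22 mod 37 is 32 (since 22·32 = 704 ≡ 1).
So x ≡ 32·21 = 672 ≡ 6 (mod 37).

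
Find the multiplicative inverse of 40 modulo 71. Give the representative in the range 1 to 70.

16

40·16 = 640 = 9·71 + 1, so 40⁻¹ ≡ 16 (mod 71).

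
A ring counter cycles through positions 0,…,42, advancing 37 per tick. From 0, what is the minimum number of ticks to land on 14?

The inverse of 37 mod 43 is 7 (since 37·7 = 259 ≡ 1).
Multiplying both sides by 7: x ≡ 7·14 = 98 ≡ 12 (mod 43).

12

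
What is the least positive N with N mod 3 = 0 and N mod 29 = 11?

69

x ≡ 0 (mod 3) gives x ∈ {0, 3, 6, 9, 12, 15, 18, 21, …}.
The first of these with x mod 29 = 11 is 69.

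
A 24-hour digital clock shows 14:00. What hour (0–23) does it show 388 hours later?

18

388 − 16·24 = 4, so 388 ≡ 4 (mod 24).
(14 + 4) mod 24 = 18.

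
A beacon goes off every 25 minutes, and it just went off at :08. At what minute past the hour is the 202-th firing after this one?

18

202·25 = 5050.
5050 − 84·60 = 10, so 5050 ≡ 10 (mod 60).
(8 + 10) mod 60 = 18.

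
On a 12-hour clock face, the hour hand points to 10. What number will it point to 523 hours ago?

3

523 = 43·12 + 7, so 523 mod 12 = 7.
10 − 7 → 3 on a 12-hour dial.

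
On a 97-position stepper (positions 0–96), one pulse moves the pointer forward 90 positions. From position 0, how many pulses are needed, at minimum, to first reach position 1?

83

90·83 = 7470 = 77·97 + 1, so 90⁻¹ ≡ 83 (mod 97).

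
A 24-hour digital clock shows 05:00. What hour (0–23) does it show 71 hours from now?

4

71 = 2·24 + 23, so 71 mod 24 = 23.
(5 + 23) mod 24 = 4.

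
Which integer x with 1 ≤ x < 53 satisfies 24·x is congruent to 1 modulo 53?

53 = 2·24 + 5
24 = 4·5 + 4
5 = 1·4 + 1
4 = 4·1 + 0
Back-substituting gives 24·42 ≡ 1 (mod 53).

42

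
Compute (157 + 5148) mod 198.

157

5148 = 26·198 + 0, so 5148 mod 198 = 0.
(157 + 0) mod 198 = 157.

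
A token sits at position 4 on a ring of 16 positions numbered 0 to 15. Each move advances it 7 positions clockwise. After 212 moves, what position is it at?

0

212·7 = 1484.
Dividing 1484 by 16 gives quotient 92 and remainder 12.
(4 + 12) mod 16 = 0.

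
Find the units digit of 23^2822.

Last digits of 3^n: 3, 9, 7, 1 (period 4).
2822 mod 4 = 2, so the last digit matches 3^2 = 9.

9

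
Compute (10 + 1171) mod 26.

Dividing 1171 by 26 gives quotient 45 and remainder 1.
(10 + 1) mod 26 = 11.

11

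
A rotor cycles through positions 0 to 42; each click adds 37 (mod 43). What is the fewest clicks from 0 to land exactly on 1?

37·7 = 259 = 6·43 + 1, so 37⁻¹ ≡ 7 (mod 43).

7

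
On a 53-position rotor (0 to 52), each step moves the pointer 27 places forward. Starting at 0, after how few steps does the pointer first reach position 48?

43

27⁻¹ ≡ 2 (mod 53) because 27·2 = 54 = 1·53 + 1.
Multiplying both sides by 2: x ≡ 2·48 = 96 ≡ 43 (mod 53).
Check: 27·43 = 1161 = 21·53 + 48.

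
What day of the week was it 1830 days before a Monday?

Dividing 1830 by 7 gives quotient 261 and remainder 3.
Monday − 3 days → Friday.

Friday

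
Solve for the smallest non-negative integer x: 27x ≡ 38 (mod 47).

27⁻¹ ≡ 7 (mod 47) because 27·7 = 189 = 4·47 + 1.
So x ≡ 7·38 = 266 ≡ 31 (mod 47).

31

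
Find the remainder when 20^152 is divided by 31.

Successive squares of 20 mod 31: 20^1≡20, 20^2≡28, 20^4≡9, 20^8≡19, 20^16≡20, 20^32≡28, 20^64≡9, 20^128≡19.
Since 152 = 8 + 16 + 128 in binary, 20^152 ≡ 19·20·19 ≡ 28 (mod 31).

28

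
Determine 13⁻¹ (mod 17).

17 = 1·13 + 4
13 = 3·4 + 1
4 = 4·1 + 0
Back-substituting gives 13·4 ≡ 1 (mod 17).

4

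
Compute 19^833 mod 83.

57

Square-and-reduce mod 83: 19^1≡19, 19^2≡29, 19^4≡11, 19^8≡38, 19^16≡33, 19^32≡10, 19^64≡17, 19^128≡40, 19^256≡23, 19^512≡31.
Since 833 = 1 + 64 + 256 + 512 in binary, 19^833 ≡ 19·17·23·31 ≡ 57 (mod 83).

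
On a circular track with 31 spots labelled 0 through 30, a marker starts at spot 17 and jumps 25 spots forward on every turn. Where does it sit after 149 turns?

22

149·25 = 3725.
3725 − 120·31 = 5, so 3725 ≡ 5 (mod 31).
(17 + 5) mod 31 = 22.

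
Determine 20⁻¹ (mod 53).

20·8 = 160 = 3·53 + 1, so 20⁻¹ ≡ 8 (mod 53).

8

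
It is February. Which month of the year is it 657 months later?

November

657 mod 12 = 9 (since 54·12 = 648).
February + 9 months → November.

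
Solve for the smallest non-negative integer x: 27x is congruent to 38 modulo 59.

27⁻¹ ≡ 35 (mod 59) because 27·35 = 945 = 16·59 + 1.
So x ≡ 35·38 = 1330 ≡ 32 (mod 59).

32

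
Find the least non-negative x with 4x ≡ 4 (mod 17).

1

4⁻¹ ≡ 13 (mod 17) because 4·13 = 52 = 3·17 + 1.
So x ≡ 13·4 = 52 ≡ 1 (mod 17).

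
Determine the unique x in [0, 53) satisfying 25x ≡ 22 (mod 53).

3

The inverse of 25 mod 53 is 17 (since 25·17 = 425 ≡ 1).
So x ≡ 17·22 = 374 ≡ 3 (mod 53).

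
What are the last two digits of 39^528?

By repeated squaring mod 100: 39^1≡39, 39^2≡21, 39^4≡41, 39^8≡81, 39^16≡61, 39^32≡21, 39^64≡41, 39^128≡81, 39^256≡61, 39^512≡21.
528 = 16 + 512, so 39^528 ≡ 61·21 ≡ 81 (mod 100).

81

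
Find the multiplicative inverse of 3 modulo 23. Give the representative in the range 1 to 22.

8

3·8 = 24 = 1·23 + 1, so 3⁻¹ ≡ 8 (mod 23).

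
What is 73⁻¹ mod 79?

79 = 1·73 + 6
73 = 12·6 + 1
6 = 6·1 + 0
Back-substituting gives 73·13 ≡ 1 (mod 79).

13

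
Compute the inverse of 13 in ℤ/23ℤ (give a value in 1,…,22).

23 = 1·13 + 10
13 = 1·10 + 3
10 = 3·3 + 1
3 = 3·1 + 0
Back-substituting gives 13·16 ≡ 1 (mod 23).

16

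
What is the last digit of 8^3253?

The units digit of 8^n cycles with period 4: 8, 4, 2, 6, …
3253 leaves remainder 1 on division by 4, so 8^3253 ends in 8.

8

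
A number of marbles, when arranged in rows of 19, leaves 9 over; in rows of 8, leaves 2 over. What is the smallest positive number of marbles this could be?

x ≡ 2 (mod 8) gives x ∈ {2, 10, 18, 26, 34, 42, 50, 58, …}.
The first of these with x mod 19 = 9 is 66.

66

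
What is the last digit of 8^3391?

Powers of 8 mod 10 repeat with period 4: 8, 4, 2, 6.
3391 mod 4 = 3, so the last digit matches 8^3 = 2.

2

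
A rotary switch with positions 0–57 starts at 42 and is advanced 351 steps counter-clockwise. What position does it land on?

39

Dividing 351 by 58 gives quotient 6 and remainder 3.
(42 − 3) mod 58 = 39.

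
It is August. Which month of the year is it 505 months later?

September

505 mod 12 = 1 (since 42·12 = 504).
August + 1 month → September.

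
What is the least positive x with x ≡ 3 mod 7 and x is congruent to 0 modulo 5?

10

Since 5·3 ≡ 1 (mod 7), take x = 0 + 5·((3−0)·3 mod 7) = 0 + 5·2 = 10.
Check: 10 mod 7 = 3, 10 mod 5 = 0.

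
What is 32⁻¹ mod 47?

32·25 = 800 = 17·47 + 1, so 32⁻¹ ≡ 25 (mod 47).

25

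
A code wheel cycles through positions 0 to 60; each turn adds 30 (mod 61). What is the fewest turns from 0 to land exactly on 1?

30·59 = 1770 = 29·61 + 1, so 30⁻¹ ≡ 59 (mod 61).

59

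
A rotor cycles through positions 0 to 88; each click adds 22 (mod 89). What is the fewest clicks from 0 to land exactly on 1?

85

22·85 = 1870 = 21·89 + 1, so 22⁻¹ ≡ 85 (mod 89).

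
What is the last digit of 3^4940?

Last digits of 3^n: 3, 9, 7, 1 (period 4).
4940 leaves remainder 0 on division by 4, so 3^4940 ends in 1.

1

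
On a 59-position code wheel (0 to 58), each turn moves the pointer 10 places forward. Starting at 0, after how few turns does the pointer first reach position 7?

42

The inverse of 10 mod 59 is 6 (since 10·6 = 60 ≡ 1).
Multiplying both sides by 6: x ≡ 6·7 = 42 ≡ 42 (mod 59).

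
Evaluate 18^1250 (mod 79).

Square-and-reduce mod 79: 18^1≡18, 18^2≡8, 18^4≡64, 18^8≡67, 18^16≡65, 18^32≡38, 18^64≡22, 18^128≡10, 18^256≡21, 18^512≡46, 18^1024≡62.
Since 1250 = 2 + 32 + 64 + 128 + 1024 in binary, 18^1250 ≡ 8·38·22·10·62 ≡ 8 (mod 79).

8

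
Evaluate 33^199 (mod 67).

33

Square-and-reduce mod 67: 33^1≡33, 33^2≡17, 33^4≡21, 33^8≡39, 33^16≡47, 33^32≡65, 33^64≡4, 33^128≡16.
Since 199 = 1 + 2 + 4 + 64 + 128 in binary, 33^199 ≡ 33·17·21·4·16 ≡ 33 (mod 67).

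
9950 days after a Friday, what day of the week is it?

Monday

Dividing 9950 by 7 gives quotient 1421 and remainder 3.
Friday + 3 days → Monday.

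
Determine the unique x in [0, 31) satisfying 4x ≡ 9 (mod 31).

The inverse of 4 mod 31 is 8 (since 4·8 = 32 ≡ 1).
Multiplying both sides by 8: x ≡ 8·9 = 72 ≡ 10 (mod 31).

10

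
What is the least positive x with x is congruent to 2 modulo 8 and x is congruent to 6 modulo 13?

Since 13·5 ≡ 1 (mod 8), take x = 6 + 13·((2−6)·5 mod 8) = 6 + 13·4 = 58.
Check: 58 mod 8 = 2, 58 mod 13 = 6.

58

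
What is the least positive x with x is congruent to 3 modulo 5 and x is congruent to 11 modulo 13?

63

x ≡ 3 (mod 5) gives x ∈ {3, 8, 13, 18, 23, 28, 33, 38, …}.
The first of these with x mod 13 = 11 is 63.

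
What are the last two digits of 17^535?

93

Successive squares of 17 mod 100: 17^1≡17, 17^2≡89, 17^4≡21, 17^8≡41, 17^16≡81, 17^32≡61, 17^64≡21, 17^128≡41, 17^256≡81, 17^512≡61.
535 = 1 + 2 + 4 + 16 + 512, so 17^535 ≡ 17·89·21·81·61 ≡ 93 (mod 100).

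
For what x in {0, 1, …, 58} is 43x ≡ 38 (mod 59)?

The inverse of 43 mod 59 is 11 (since 43·11 = 473 ≡ 1).
So x ≡ 11·38 = 418 ≡ 5 (mod 59).

5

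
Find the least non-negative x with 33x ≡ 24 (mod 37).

The inverse of 33 mod 37 is 9 (since 33·9 = 297 ≡ 1).
Multiplying both sides by 9: x ≡ 9·24 = 216 ≡ 31 (mod 37).

31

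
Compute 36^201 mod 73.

9

By repeated squaring mod 73: 36^1≡36, 36^2≡55, 36^4≡32, 36^8≡2, 36^16≡4, 36^32≡16, 36^64≡37, 36^128≡55.
201 = 1 + 8 + 64 + 128, so 36^201 ≡ 36·2·37·55 ≡ 9 (mod 73).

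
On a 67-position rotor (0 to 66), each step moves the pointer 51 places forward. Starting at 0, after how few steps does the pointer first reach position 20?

51⁻¹ ≡ 46 (mod 67) because 51·46 = 2346 = 35·67 + 1.
So x ≡ 46·20 = 920 ≡ 49 (mod 67).
Check: 51·49 = 2499 = 37·67 + 20.

49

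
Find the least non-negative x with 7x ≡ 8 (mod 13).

3

7⁻¹ ≡ 2 (mod 13) because 7·2 = 14 = 1·13 + 1.
So x ≡ 2·8 = 16 ≡ 3 (mod 13).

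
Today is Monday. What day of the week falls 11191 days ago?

Wednesday

11191 − 1598·7 = 5, so 11191 ≡ 5 (mod 7).
Monday − 5 days → Wednesday.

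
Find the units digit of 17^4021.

7

Powers of 7 mod 10 repeat with period 4: 7, 9, 3, 1.
4021 leaves remainder 1 on division by 4, so 17^4021 ends in 7.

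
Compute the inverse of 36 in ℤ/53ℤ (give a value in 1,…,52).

28

53 = 1·36 + 17
36 = 2·17 + 2
17 = 8·2 + 1
2 = 2·1 + 0
Back-substituting gives 36·28 ≡ 1 (mod 53).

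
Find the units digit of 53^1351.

The units digit of 53^n cycles with period 4: 3, 9, 7, 1, …
1351 leaves remainder 3 on division by 4, so 53^1351 ends in 7.

7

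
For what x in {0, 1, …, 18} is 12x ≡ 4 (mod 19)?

The inverse of 12 mod 19 is 8 (since 12·8 = 96 ≡ 1).
So x ≡ 8·4 = 32 ≡ 13 (mod 19).
Check: 12·13 = 156 = 8·19 + 4.

13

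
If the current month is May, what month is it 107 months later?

Dividing 107 by 12 gives quotient 8 and remainder 11.
May + 11 months → April.

April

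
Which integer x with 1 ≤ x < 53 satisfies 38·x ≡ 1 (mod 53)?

38·7 = 266 = 5·53 + 1, so 38⁻¹ ≡ 7 (mod 53).

7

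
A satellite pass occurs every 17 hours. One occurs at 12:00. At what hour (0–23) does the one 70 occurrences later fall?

70·17 = 1190.
1190 = 49·24 + 14, so 1190 mod 24 = 14.
(12 + 14) mod 24 = 2.

2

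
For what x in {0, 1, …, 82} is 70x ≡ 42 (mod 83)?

67

70⁻¹ ≡ 51 (mod 83) because 70·51 = 3570 = 43·83 + 1.
Multiplying both sides by 51: x ≡ 51·42 = 2142 ≡ 67 (mod 83).
Check: 70·67 = 4690 = 56·83 + 42.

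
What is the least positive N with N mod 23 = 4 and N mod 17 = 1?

188

x ≡ 1 (mod 17) gives x ∈ {1, 18, 35, 52, 69, 86, 103, 120, …}.
The first of these with x mod 23 = 4 is 188.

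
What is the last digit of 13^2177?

3

Last digits of 3^n: 3, 9, 7, 1 (period 4).
2177 leaves remainder 1 on division by 4, so 13^2177 ends in 3.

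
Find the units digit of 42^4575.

Powers of 2 mod 10 repeat with period 4: 2, 4, 8, 6.
4575 mod 4 = 3, so the last digit matches 2^3 = 8.

8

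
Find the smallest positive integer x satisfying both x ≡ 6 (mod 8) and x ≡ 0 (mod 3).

6

Since 3·3 ≡ 1 (mod 8), take x = 0 + 3·((6−0)·3 mod 8) = 0 + 3·2 = 6.
Check: 6 mod 8 = 6, 6 mod 3 = 0.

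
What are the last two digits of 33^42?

Successive squares of 33 mod 100: 33^1≡33, 33^2≡89, 33^4≡21, 33^8≡41, 33^16≡81, 33^32≡61.
Since 42 = 2 + 8 + 32 in binary, 33^42 ≡ 89·41·61 ≡ 89 (mod 100).

89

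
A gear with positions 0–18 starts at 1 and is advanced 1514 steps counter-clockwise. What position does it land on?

7

1514 mod 19 = 13 (since 79·19 = 1501).
(1 − 13) mod 19 = 7.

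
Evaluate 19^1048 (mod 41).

Square-and-reduce mod 41: 19^1≡19, 19^2≡33, 19^4≡23, 19^8≡37, 19^16≡16, 19^32≡10, 19^64≡18, 19^128≡37, 19^256≡16, 19^512≡10, 19^1024≡18.
1048 = 8 + 16 + 1024, so 19^1048 ≡ 37·16·18 ≡ 37 (mod 41).

37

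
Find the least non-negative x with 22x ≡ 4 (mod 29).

16

The inverse of 22 mod 29 is 4 (since 22·4 = 88 ≡ 1).
So x ≡ 4·4 = 16 ≡ 16 (mod 29).
Check: 22·16 = 352 = 12·29 + 4.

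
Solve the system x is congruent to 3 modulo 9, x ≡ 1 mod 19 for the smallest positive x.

39

Since 19·1 ≡ 1 (mod 9), take x = 1 + 19·((3−1)·1 mod 9) = 1 + 19·2 = 39.
Check: 39 mod 9 = 3, 39 mod 19 = 1.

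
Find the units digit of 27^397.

7

The units digit of 27^n cycles with period 4: 7, 9, 3, 1, …
397 leaves remainder 1 on division by 4, so 27^397 ends in 7.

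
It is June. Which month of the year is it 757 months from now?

757 mod 12 = 1 (since 63·12 = 756).
June + 1 month → July.

July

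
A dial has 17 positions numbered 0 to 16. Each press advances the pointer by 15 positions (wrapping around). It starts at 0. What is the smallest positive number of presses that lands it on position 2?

15⁻¹ ≡ 8 (mod 17) because 15·8 = 120 = 7·17 + 1.
So x ≡ 8·2 = 16 ≡ 16 (mod 17).
Check: 15·16 = 240 = 14·17 + 2.

16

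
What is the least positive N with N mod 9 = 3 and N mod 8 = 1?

57

Since 8·8 ≡ 1 (mod 9), take x = 1 + 8·((3−1)·8 mod 9) = 1 + 8·7 = 57.
Check: 57 mod 9 = 3, 57 mod 8 = 1.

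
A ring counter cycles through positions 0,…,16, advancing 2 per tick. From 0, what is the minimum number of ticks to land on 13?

15

The inverse of 2 mod 17 is 9 (since 2·9 = 18 ≡ 1).
So x ≡ 9·13 = 117 ≡ 15 (mod 17).
Check: 2·15 = 30 = 1·17 + 13.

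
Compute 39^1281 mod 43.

42

Successive squares of 39 mod 43: 39^1≡39, 39^2≡16, 39^4≡41, 39^8≡4, 39^16≡16, 39^32≡41, 39^64≡4, 39^128≡16, 39^256≡41, 39^512≡4, 39^1024≡16.
1281 = 1 + 256 + 1024, so 39^1281 ≡ 39·41·16 ≡ 42 (mod 43).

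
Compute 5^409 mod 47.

Square-and-reduce mod 47: 5^1≡5, 5^2≡25, 5^4≡14, 5^8≡8, 5^16≡17, 5^32≡7, 5^64≡2, 5^128≡4, 5^256≡16.
409 = 1 + 8 + 16 + 128 + 256, so 5^409 ≡ 5·8·17·4·16 ≡ 45 (mod 47).

45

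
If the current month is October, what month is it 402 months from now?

April

Dividing 402 by 12 gives quotient 33 and remainder 6.
October + 6 months → April.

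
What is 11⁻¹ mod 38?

38 = 3·11 + 5
11 = 2·5 + 1
5 = 5·1 + 0
Back-substituting gives 11·7 ≡ 1 (mod 38).

7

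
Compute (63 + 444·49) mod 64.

59

444·49 = 21756.
21756 − 339·64 = 60, so 21756 ≡ 60 (mod 64).
(63 + 60) mod 64 = 59.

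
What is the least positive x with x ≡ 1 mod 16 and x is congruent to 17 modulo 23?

x ≡ 1 (mod 16) gives x ∈ {1, 17}.
The first of these with x mod 23 = 17 is 17.

17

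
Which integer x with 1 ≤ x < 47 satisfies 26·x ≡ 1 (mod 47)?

38

47 = 1·26 + 21
26 = 1·21 + 5
21 = 4·5 + 1
5 = 5·1 + 0
Back-substituting gives 26·38 ≡ 1 (mod 47).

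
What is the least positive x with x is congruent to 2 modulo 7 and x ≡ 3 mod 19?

79

x ≡ 2 (mod 7) gives x ∈ {2, 9, 16, 23, 30, 37, 44, 51, …}.
The first of these with x mod 19 = 3 is 79.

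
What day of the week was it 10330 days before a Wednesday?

Dividing 10330 by 7 gives quotient 1475 and remainder 5.
Wednesday − 5 days → Friday.

Friday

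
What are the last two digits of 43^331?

Successive squares of 43 mod 100: 43^1≡43, 43^2≡49, 43^4≡1, 43^8≡1, 43^16≡1, 43^32≡1, 43^64≡1, 43^128≡1, 43^256≡1.
331 = 1 + 2 + 8 + 64 + 256, so 43^331 ≡ 43·49·1·1·1 ≡ 7 (mod 100).

07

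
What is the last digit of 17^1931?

3

Powers of 7 mod 10 repeat with period 4: 7, 9, 3, 1.
1931 mod 4 = 3, so the last digit matches 7^3 = 3.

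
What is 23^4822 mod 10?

9

Last digits of 3^n: 3, 9, 7, 1 (period 4).
4822 leaves remainder 2 on division by 4, so 23^4822 ends in 9.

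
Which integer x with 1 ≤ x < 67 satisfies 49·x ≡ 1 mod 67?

26

67 = 1·49 + 18
49 = 2·18 + 13
18 = 1·13 + 5
13 = 2·5 + 3
5 = 1·3 + 2
3 = 1·2 + 1
2 = 2·1 + 0
Back-substituting gives 49·26 ≡ 1 (mod 67).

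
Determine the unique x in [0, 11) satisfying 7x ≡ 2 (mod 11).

7⁻¹ ≡ 8 (mod 11) because 7·8 = 56 = 5·11 + 1.
So x ≡ 8·2 = 16 ≡ 5 (mod 11).

5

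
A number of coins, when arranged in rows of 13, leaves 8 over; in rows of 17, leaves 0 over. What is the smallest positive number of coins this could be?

34

Since 17·10 ≡ 1 (mod 13), take x = 0 + 17·((8−0)·10 mod 13) = 0 + 17·2 = 34.
Check: 34 mod 13 = 8, 34 mod 17 = 0.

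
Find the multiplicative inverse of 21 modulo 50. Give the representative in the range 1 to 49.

31

21·31 = 651 = 13·50 + 1, so 21⁻¹ ≡ 31 (mod 50).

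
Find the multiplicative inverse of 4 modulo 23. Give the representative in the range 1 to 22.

6

4·6 = 24 = 1·23 + 1, so 4⁻¹ ≡ 6 (mod 23).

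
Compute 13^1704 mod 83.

7

Square-and-reduce mod 83: 13^1≡13, 13^2≡3, 13^4≡9, 13^8≡81, 13^16≡4, 13^32≡16, 13^64≡7, 13^128≡49, 13^256≡77, 13^512≡36, 13^1024≡51.
1704 = 8 + 32 + 128 + 512 + 1024, so 13^1704 ≡ 81·16·49·36·51 ≡ 7 (mod 83).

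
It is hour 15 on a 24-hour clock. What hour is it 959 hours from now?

Dividing 959 by 24 gives quotient 39 and remainder 23.
(15 + 23) mod 24 = 14.

14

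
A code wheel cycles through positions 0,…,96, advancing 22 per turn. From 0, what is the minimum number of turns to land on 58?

22⁻¹ ≡ 75 (mod 97) because 22·75 = 1650 = 17·97 + 1.
Multiplying both sides by 75: x ≡ 75·58 = 4350 ≡ 82 (mod 97).
Check: 22·82 = 1804 = 18·97 + 58.

82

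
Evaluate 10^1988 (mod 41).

Successive squares of 10 mod 41: 10^1≡10, 10^2≡18, 10^4≡37, 10^8≡16, 10^16≡10, 10^32≡18, 10^64≡37, 10^128≡16, 10^256≡10, 10^512≡18, 10^1024≡37.
Since 1988 = 4 + 64 + 128 + 256 + 512 + 1024 in binary, 10^1988 ≡ 37·37·16·10·18·37 ≡ 16 (mod 41).

16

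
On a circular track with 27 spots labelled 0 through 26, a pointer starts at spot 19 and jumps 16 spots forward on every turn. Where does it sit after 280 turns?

17

280·16 = 4480.
4480 − 165·27 = 25, so 4480 ≡ 25 (mod 27).
(19 + 25) mod 27 = 17.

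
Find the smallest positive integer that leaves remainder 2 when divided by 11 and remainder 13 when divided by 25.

13

x ≡ 2 (mod 11) gives x ∈ {2, 13}.
The first of these with x mod 25 = 13 is 13.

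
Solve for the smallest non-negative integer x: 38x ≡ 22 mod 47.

8

38⁻¹ ≡ 26 (mod 47) because 38·26 = 988 = 21·47 + 1.
Multiplying both sides by 26: x ≡ 26·22 = 572 ≡ 8 (mod 47).
Check: 38·8 = 304 = 6·47 + 22.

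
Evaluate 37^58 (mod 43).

By repeated squaring mod 43: 37^1≡37, 37^2≡36, 37^4≡6, 37^8≡36, 37^16≡6, 37^32≡36.
58 = 2 + 8 + 16 + 32, so 37^58 ≡ 36·36·6·36 ≡ 6 (mod 43).

6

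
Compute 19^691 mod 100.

19

By repeated squaring mod 100: 19^1≡19, 19^2≡61, 19^4≡21, 19^8≡41, 19^16≡81, 19^32≡61, 19^64≡21, 19^128≡41, 19^256≡81, 19^512≡61.
Since 691 = 1 + 2 + 16 + 32 + 128 + 512 in binary, 19^691 ≡ 19·61·81·61·41·61 ≡ 19 (mod 100).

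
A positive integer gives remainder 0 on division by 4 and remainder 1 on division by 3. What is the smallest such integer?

4

Since 3·3 ≡ 1 (mod 4), take x = 1 + 3·((0−1)·3 mod 4) = 1 + 3·1 = 4.
Check: 4 mod 4 = 0, 4 mod 3 = 1.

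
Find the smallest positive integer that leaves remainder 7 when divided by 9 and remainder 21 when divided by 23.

x ≡ 7 (mod 9) gives x ∈ {7, 16, 25, 34, 43, 52, 61, 70, …}.
The first of these with x mod 23 = 21 is 205.

205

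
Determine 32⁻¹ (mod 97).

94

97 = 3·32 + 1
32 = 32·1 + 0
Back-substituting gives 32·94 ≡ 1 (mod 97).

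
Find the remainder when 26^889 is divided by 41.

17

By repeated squaring mod 41: 26^1≡26, 26^2≡20, 26^4≡31, 26^8≡18, 26^16≡37, 26^32≡16, 26^64≡10, 26^128≡18, 26^256≡37, 26^512≡16.
889 = 1 + 8 + 16 + 32 + 64 + 256 + 512, so 26^889 ≡ 26·18·37·16·10·37·16 ≡ 17 (mod 41).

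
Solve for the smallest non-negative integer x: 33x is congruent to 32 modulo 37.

33⁻¹ ≡ 9 (mod 37) because 33·9 = 297 = 8·37 + 1.
Multiplying both sides by 9: x ≡ 9·32 = 288 ≡ 29 (mod 37).
Check: 33·29 = 957 = 25·37 + 32.

29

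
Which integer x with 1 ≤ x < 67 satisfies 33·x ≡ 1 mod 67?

33·65 = 2145 = 32·67 + 1, so 33⁻¹ ≡ 65 (mod 67).

65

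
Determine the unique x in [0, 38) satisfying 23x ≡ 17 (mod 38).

23⁻¹ ≡ 5 (mod 38) because 23·5 = 115 = 3·38 + 1.
So x ≡ 5·17 = 85 ≡ 9 (mod 38).

9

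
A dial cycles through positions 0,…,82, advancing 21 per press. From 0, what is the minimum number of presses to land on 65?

The inverse of 21 mod 83 is 4 (since 21·4 = 84 ≡ 1).
So x ≡ 4·65 = 260 ≡ 11 (mod 83).
Check: 21·11 = 231 = 2·83 + 65.

11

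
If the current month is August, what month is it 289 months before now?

289 = 24·12 + 1, so 289 mod 12 = 1.
August − 1 month → July.

July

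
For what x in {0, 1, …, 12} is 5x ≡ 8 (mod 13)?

5⁻¹ ≡ 8 (mod 13) because 5·8 = 40 = 3·13 + 1.
So x ≡ 8·8 = 64 ≡ 12 (mod 13).
Check: 5·12 = 60 = 4·13 + 8.

12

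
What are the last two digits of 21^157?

41

Square-and-reduce mod 100: 21^1≡21, 21^2≡41, 21^4≡81, 21^8≡61, 21^16≡21, 21^32≡41, 21^64≡81, 21^128≡61.
157 = 1 + 4 + 8 + 16 + 128, so 21^157 ≡ 21·81·61·21·61 ≡ 41 (mod 100).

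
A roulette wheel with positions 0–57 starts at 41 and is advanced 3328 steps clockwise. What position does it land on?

5

Dividing 3328 by 58 gives quotient 57 and remainder 22.
(41 + 22) mod 58 = 5.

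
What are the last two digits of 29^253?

By repeated squaring mod 100: 29^1≡29, 29^2≡41, 29^4≡81, 29^8≡61, 29^16≡21, 29^32≡41, 29^64≡81, 29^128≡61.
253 = 1 + 4 + 8 + 16 + 32 + 64 + 128, so 29^253 ≡ 29·81·61·21·41·81·61 ≡ 89 (mod 100).

89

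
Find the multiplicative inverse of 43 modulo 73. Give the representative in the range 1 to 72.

73 = 1·43 + 30
43 = 1·30 + 13
30 = 2·13 + 4
13 = 3·4 + 1
4 = 4·1 + 0
Back-substituting gives 43·17 ≡ 1 (mod 73).

17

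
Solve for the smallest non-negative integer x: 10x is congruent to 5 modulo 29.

The inverse of 10 mod 29 is 3 (since 10·3 = 30 ≡ 1).
Multiplying both sides by 3: x ≡ 3·5 = 15 ≡ 15 (mod 29).

15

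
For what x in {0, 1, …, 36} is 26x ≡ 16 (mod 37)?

26⁻¹ ≡ 10 (mod 37) because 26·10 = 260 = 7·37 + 1.
So x ≡ 10·16 = 160 ≡ 12 (mod 37).

12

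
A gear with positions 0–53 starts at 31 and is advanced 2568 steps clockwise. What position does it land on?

2568 = 47·54 + 30, so 2568 mod 54 = 30.
(31 + 30) mod 54 = 7.

7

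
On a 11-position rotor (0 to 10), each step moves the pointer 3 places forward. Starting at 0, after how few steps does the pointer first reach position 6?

3⁻¹ ≡ 4 (mod 11) because 3·4 = 12 = 1·11 + 1.
So x ≡ 4·6 = 24 ≡ 2 (mod 11).

2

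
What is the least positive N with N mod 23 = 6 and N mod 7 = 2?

121

x ≡ 2 (mod 7) gives x ∈ {2, 9, 16, 23, 30, 37, 44, 51, …}.
The first of these with x mod 23 = 6 is 121.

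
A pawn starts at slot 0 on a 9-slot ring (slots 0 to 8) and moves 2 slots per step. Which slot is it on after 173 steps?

173·2 = 346.
Dividing 346 by 9 gives quotient 38 and remainder 4.
(0 + 4) mod 9 = 4.

4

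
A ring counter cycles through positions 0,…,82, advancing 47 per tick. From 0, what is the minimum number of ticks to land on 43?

38

47⁻¹ ≡ 53 (mod 83) because 47·53 = 2491 = 30·83 + 1.
Multiplying both sides by 53: x ≡ 53·43 = 2279 ≡ 38 (mod 83).
Check: 47·38 = 1786 = 21·83 + 43.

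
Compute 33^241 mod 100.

Successive squares of 33 mod 100: 33^1≡33, 33^2≡89, 33^4≡21, 33^8≡41, 33^16≡81, 33^32≡61, 33^64≡21, 33^128≡41.
241 = 1 + 16 + 32 + 64 + 128, so 33^241 ≡ 33·81·61·21·41 ≡ 33 (mod 100).

33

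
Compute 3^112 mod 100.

41

Square-and-reduce mod 100: 3^1≡3, 3^2≡9, 3^4≡81, 3^8≡61, 3^16≡21, 3^32≡41, 3^64≡81.
112 = 16 + 32 + 64, so 3^112 ≡ 21·41·81 ≡ 41 (mod 100).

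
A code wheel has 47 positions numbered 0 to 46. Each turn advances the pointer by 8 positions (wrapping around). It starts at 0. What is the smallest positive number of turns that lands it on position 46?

8⁻¹ ≡ 6 (mod 47) because 8·6 = 48 = 1·47 + 1.
Multiplying both sides by 6: x ≡ 6·46 = 276 ≡ 41 (mod 47).

41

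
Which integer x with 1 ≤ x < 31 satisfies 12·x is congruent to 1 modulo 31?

12·13 = 156 = 5·31 + 1, so 12⁻¹ ≡ 13 (mod 31).

13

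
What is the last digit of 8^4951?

2

Powers of 8 mod 10 repeat with period 4: 8, 4, 2, 6.
4951 leaves remainder 3 on division by 4, so 8^4951 ends in 2.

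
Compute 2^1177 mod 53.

By repeated squaring mod 53: 2^1≡2, 2^2≡4, 2^4≡16, 2^8≡44, 2^16≡28, 2^32≡42, 2^64≡15, 2^128≡13, 2^256≡10, 2^512≡47, 2^1024≡36.
Since 1177 = 1 + 8 + 16 + 128 + 1024 in binary, 2^1177 ≡ 2·44·28·13·36 ≡ 31 (mod 53).

31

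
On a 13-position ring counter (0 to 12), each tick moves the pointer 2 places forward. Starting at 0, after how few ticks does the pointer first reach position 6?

2⁻¹ ≡ 7 (mod 13) because 2·7 = 14 = 1·13 + 1.
So x ≡ 7·6 = 42 ≡ 3 (mod 13).
Check: 2·3 = 6 = 0·13 + 6.

3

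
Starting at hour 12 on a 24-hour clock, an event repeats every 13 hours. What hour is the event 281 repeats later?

17

281·13 = 3653.
3653 − 152·24 = 5, so 3653 ≡ 5 (mod 24).
(12 + 5) mod 24 = 17.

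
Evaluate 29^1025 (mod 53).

38

By repeated squaring mod 53: 29^1≡29, 29^2≡46, 29^4≡49, 29^8≡16, 29^16≡44, 29^32≡28, 29^64≡42, 29^128≡15, 29^256≡13, 29^512≡10, 29^1024≡47.
Since 1025 = 1 + 1024 in binary, 29^1025 ≡ 29·47 ≡ 38 (mod 53).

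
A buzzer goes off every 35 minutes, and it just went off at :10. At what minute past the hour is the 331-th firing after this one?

15

331·35 = 11585.
Dividing 11585 by 60 gives quotient 193 and remainder 5.
(10 + 5) mod 60 = 15.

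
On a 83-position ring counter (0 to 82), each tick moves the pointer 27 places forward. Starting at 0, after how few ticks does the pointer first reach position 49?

51

27⁻¹ ≡ 40 (mod 83) because 27·40 = 1080 = 13·83 + 1.
Multiplying both sides by 40: x ≡ 40·49 = 1960 ≡ 51 (mod 83).
Check: 27·51 = 1377 = 16·83 + 49.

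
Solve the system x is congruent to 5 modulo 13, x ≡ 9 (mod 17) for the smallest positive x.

x ≡ 5 (mod 13) gives x ∈ {5, 18, 31, 44, 57, 70, 83, 96, …}.
The first of these with x mod 17 = 9 is 213.

213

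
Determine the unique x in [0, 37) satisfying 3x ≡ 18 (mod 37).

6

The inverse of 3 mod 37 is 25 (since 3·25 = 75 ≡ 1).
Multiplying both sides by 25: x ≡ 25·18 = 450 ≡ 6 (mod 37).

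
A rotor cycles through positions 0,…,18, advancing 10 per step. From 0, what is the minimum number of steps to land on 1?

The inverse of 10 mod 19 is 2 (since 10·2 = 20 ≡ 1).
So x ≡ 2·1 = 2 ≡ 2 (mod 19).

2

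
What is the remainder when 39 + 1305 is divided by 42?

Dividing 1305 by 42 gives quotient 31 and remainder 3.
(39 + 3) mod 42 = 0.

0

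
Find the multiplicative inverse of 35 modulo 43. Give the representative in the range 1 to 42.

16

43 = 1·35 + 8
35 = 4·8 + 3
8 = 2·3 + 2
3 = 1·2 + 1
2 = 2·1 + 0
Back-substituting gives 35·16 ≡ 1 (mod 43).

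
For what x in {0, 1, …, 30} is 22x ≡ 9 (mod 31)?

30

The inverse of 22 mod 31 is 24 (since 22·24 = 528 ≡ 1).
Multiplying both sides by 24: x ≡ 24·9 = 216 ≡ 30 (mod 31).
Check: 22·30 = 660 = 21·31 + 9.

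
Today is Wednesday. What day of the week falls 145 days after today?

Monday

Dividing 145 by 7 gives quotient 20 and remainder 5.
Wednesday + 5 days → Monday.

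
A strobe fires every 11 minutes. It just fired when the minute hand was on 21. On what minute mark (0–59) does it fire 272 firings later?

272·11 = 2992.
2992 − 49·60 = 52, so 2992 ≡ 52 (mod 60).
(21 + 52) mod 60 = 13.

13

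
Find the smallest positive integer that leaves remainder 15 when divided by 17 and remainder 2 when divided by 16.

Since 16·16 ≡ 1 (mod 17), take x = 2 + 16·((15−2)·16 mod 17) = 2 + 16·4 = 66.
Check: 66 mod 17 = 15, 66 mod 16 = 2.

66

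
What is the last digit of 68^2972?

6

The units digit of 68^n cycles with period 4: 8, 4, 2, 6, …
2972 mod 4 = 0, so the last digit matches 8^4 = 6.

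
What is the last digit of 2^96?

Powers of 2 mod 10 repeat with period 4: 2, 4, 8, 6.
96 mod 4 = 0, so the last digit matches 2^4 = 6.

6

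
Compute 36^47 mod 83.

17

By repeated squaring mod 83: 36^1≡36, 36^2≡51, 36^4≡28, 36^8≡37, 36^16≡41, 36^32≡21.
47 = 1 + 2 + 4 + 8 + 32, so 36^47 ≡ 36·51·28·37·21 ≡ 17 (mod 83).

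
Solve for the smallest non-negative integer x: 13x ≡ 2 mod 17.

13⁻¹ ≡ 4 (mod 17) because 13·4 = 52 = 3·17 + 1.
Multiplying both sides by 4: x ≡ 4·2 = 8 ≡ 8 (mod 17).

8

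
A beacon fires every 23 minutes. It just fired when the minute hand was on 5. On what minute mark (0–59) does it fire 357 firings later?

56

357·23 = 8211.
8211 − 136·60 = 51, so 8211 ≡ 51 (mod 60).
(5 + 51) mod 60 = 56.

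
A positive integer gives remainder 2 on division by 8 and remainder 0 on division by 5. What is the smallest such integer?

Since 5·5 ≡ 1 (mod 8), take x = 0 + 5·((2−0)·5 mod 8) = 0 + 5·2 = 10.
Check: 10 mod 8 = 2, 10 mod 5 = 0.

10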